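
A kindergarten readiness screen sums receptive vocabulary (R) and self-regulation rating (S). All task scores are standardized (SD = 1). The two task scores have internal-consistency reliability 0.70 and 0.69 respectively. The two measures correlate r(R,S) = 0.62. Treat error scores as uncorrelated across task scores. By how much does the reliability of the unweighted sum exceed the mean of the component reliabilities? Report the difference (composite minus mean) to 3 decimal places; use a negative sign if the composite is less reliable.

Var(sum) = 2 + 1.24 = 3.24; true-score variance = 1.39 + 1.24 = 2.63; composite reliability = 0.8117.
Mean component reliability = 0.6950.
Difference = 0.8117 − 0.6950 = 0.117.

0.117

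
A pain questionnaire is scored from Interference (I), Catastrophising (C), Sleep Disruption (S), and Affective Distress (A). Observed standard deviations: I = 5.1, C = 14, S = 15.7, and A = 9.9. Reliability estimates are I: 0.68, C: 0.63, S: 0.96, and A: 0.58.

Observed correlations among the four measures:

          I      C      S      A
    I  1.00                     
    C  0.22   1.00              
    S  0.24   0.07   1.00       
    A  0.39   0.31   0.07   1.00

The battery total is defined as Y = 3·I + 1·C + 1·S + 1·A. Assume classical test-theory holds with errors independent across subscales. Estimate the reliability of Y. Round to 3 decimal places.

0.840

Var(Y) = 3²·5.1² + 14² + 15.7² + 9.9² + 2·[3·5.1·14·0.22 + 3·5.1·15.7·0.24 + 3·5.1·9.9·0.39 + 14·15.7·0.07 + 14·9.9·0.31 + 15.7·9.9·0.07] = 774.59 + 466.16 = 1240.75.
Under uncorrelated errors the observed covariances equal the true-score covariances, so only the own-variance terms attenuate.
True-score variance = [3²·5.1²·0.68 + 14²·0.63 + 15.7²·0.96 + 9.9²·0.58] + 466.16 = 576.137 + 466.16 = 1042.3.
Reliability = 1042.3 / 1240.75 = 0.840.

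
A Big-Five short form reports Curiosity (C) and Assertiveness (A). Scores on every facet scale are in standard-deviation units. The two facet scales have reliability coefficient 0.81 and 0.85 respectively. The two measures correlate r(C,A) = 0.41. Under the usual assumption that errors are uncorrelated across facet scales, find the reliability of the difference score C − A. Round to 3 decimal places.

Var(C−A) = 1 + 1 − 2·0.41 = 2 − 0.82 = 1.18.
Under uncorrelated errors the observed covariances equal the true-score covariances, so only the own-variance terms attenuate.
True-score variance = [0.81 + 0.85] − 0.82 = 1.66 − 0.82 = 0.84.
Reliability = 0.84 / 1.18 = 0.712.

0.712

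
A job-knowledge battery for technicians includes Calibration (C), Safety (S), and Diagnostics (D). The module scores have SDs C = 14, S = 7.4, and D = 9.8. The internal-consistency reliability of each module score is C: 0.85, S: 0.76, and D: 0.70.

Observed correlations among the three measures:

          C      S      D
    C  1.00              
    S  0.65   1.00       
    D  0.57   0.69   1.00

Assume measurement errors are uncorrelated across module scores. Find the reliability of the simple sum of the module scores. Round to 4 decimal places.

Var(C+S+D) = 14² + 7.4² + 9.8² + 2·[14·7.4·0.65 + 14·9.8·0.57 + 7.4·9.8·0.69] = 346.8 + 391.166 = 737.966.
Because errors are independent across components, Cov(Tᵢ,Tⱼ) = Cov(Xᵢ,Xⱼ); the off-diagonal part of the true-score variance is the same as above.
True-score variance = [14²·0.85 + 7.4²·0.76 + 9.8²·0.70] + 391.166 = 275.446 + 391.166 = 666.611.
Reliability = 666.611 / 737.966 = 0.9033.

0.9033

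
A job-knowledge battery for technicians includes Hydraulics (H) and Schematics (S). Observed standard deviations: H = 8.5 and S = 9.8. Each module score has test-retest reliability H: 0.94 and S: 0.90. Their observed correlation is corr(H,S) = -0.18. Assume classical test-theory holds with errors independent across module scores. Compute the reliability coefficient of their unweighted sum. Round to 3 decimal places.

0.899

Var(H+S) = 8.5² + 9.8² + 2·[8.5·9.8·(-0.18)] = 168.29 − 29.988 = 138.302.
Because errors are independent across components, Cov(Tᵢ,Tⱼ) = Cov(Xᵢ,Xⱼ); the off-diagonal part of the true-score variance is the same as above.
True-score variance = [8.5²·0.94 + 9.8²·0.90] − 29.988 = 154.351 − 29.988 = 124.363.
Reliability = 124.363 / 138.302 = 0.899.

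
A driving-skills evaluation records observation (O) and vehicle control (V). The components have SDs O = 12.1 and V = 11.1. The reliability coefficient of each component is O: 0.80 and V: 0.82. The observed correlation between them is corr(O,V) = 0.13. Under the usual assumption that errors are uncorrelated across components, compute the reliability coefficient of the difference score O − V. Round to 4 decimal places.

Var(O−V) = 12.1² + 11.1² − 2·12.1·11.1·0.13 = 269.62 − 34.9206 = 234.699.
Under uncorrelated errors the observed covariances equal the true-score covariances, so only the own-variance terms attenuate.
True-score variance = [12.1²·0.80 + 11.1²·0.82] − 34.9206 = 218.16 − 34.9206 = 183.24.
Reliability = 183.24 / 234.699 = 0.7807.

0.7807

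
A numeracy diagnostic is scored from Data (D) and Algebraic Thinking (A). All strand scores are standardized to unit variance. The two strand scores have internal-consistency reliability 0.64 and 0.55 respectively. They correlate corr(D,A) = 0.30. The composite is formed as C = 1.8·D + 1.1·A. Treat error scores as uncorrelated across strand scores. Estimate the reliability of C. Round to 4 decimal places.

Var(C) = 1.8² + 1.1² + 2·[1.98·0.30] = 4.45 + 1.188 = 5.638.
Under uncorrelated errors the observed covariances equal the true-score covariances, so only the own-variance terms attenuate.
True-score variance = [1.8²·0.64 + 1.1²·0.55] + 1.188 = 2.7391 + 1.188 = 3.9271.
Reliability = 3.9271 / 5.638 = 0.6965.

0.6965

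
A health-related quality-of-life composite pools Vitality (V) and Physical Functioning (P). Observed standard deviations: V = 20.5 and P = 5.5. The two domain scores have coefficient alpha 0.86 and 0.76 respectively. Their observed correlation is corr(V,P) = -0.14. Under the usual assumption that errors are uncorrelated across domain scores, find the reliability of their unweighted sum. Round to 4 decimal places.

Var(V+P) = 20.5² + 5.5² + 2·[20.5·5.5·(-0.14)] = 450.5 − 31.57 = 418.93.
Because errors are independent across components, Cov(Tᵢ,Tⱼ) = Cov(Xᵢ,Xⱼ); the off-diagonal part of the true-score variance is the same as above.
True-score variance = [20.5²·0.86 + 5.5²·0.76] − 31.57 = 384.405 − 31.57 = 352.835.
Reliability = 352.835 / 418.93 = 0.8422.

0.8422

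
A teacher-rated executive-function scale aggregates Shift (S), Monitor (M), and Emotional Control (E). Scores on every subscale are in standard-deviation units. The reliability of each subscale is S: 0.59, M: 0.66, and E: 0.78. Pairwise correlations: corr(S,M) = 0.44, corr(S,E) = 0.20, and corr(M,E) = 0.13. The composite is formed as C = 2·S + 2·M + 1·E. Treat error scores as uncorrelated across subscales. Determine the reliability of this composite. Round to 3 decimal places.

0.767

Var(C) = 2² + 2² + 1 + 2·[4·0.44 + 2·0.20 + 2·0.13] = 9 + 4.84 = 13.84.
With uncorrelated errors the cross-covariances are all true-score covariance, so they carry over unchanged; only the diagonal terms shrink to ρᵢσᵢ².
True-score variance = [2²·0.59 + 2²·0.66 + 0.78] + 4.84 = 5.78 + 4.84 = 10.62.
Reliability = 10.62 / 13.84 = 0.767.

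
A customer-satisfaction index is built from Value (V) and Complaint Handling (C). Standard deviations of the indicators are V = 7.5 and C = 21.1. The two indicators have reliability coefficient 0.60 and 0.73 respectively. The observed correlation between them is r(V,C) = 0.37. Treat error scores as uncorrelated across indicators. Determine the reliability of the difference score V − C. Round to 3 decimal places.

Var(V−C) = 7.5² + 21.1² − 2·7.5·21.1·0.37 = 501.46 − 117.105 = 384.355.
With uncorrelated errors the cross-covariances are all true-score covariance, so they carry over unchanged; only the diagonal terms shrink to ρᵢσᵢ².
True-score variance = [7.5²·0.60 + 21.1²·0.73] − 117.105 = 358.753 − 117.105 = 241.648.
Reliability = 241.648 / 384.355 = 0.629.

0.629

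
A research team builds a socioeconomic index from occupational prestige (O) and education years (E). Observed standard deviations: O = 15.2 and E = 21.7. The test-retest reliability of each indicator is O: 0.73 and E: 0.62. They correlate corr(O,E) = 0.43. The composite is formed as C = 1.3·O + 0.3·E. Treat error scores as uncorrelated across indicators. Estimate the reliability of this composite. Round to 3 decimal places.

0.776

Var(C) = 1.3²·15.2² + 0.3²·21.7² + 2·[0.39·15.2·21.7·0.43] = 432.838 + 110.628 = 543.466.
Because errors are independent across components, Cov(Tᵢ,Tⱼ) = Cov(Xᵢ,Xⱼ); the off-diagonal part of the true-score variance is the same as above.
True-score variance = [1.3²·15.2²·0.73 + 0.3²·21.7²·0.62] + 110.628 = 311.31 + 110.628 = 421.938.
Reliability = 421.938 / 543.466 = 0.776.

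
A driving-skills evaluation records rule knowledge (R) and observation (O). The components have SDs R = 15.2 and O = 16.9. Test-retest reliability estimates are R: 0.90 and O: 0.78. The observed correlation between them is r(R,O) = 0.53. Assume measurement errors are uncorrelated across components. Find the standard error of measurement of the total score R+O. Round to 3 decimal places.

9.270

Var(total) = 516.65 + 272.293 = 788.943.
True-score variance = 430.712 + 272.293 = 703.005, so reliability = 0.8911.
Error variance = 788.943 − 703.005 = 85.9382; SEM = √85.9382 = 9.270.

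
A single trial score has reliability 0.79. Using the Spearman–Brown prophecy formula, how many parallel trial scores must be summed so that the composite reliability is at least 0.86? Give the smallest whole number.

k ≥ ρ*(1−ρ₁)/(ρ₁(1−ρ*)) = 0.86·0.21 / (0.79·0.14) = 1.633.
Smallest integer k = 2.

2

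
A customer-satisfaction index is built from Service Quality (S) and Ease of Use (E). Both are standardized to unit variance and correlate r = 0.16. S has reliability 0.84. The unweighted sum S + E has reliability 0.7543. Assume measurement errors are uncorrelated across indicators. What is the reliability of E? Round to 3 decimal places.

0.590

Var(S+E) = 2 + 2·0.16 = 2.320.
True-score variance = ρ_S + ρ_E + 2·0.16, so 0.7543 = (0.84 + ρ_E + 0.32) / 2.320.
ρ_E = 0.7543·2.320 − 0.84 − 0.32 = 0.590.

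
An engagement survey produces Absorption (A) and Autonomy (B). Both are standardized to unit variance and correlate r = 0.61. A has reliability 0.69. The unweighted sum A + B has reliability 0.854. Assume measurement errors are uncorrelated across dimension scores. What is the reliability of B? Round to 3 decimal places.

Var(A+B) = 2 + 2·0.61 = 3.220.
True-score variance = ρ_A + ρ_B + 2·0.61, so 0.854 = (0.69 + ρ_B + 1.22) / 3.220.
ρ_B = 0.854·3.220 − 0.69 − 1.22 = 0.840.

0.840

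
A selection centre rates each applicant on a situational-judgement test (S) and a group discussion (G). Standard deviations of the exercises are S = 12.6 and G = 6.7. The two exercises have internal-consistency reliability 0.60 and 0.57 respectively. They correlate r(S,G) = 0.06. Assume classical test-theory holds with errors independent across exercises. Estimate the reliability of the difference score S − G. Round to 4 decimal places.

0.5721

Var(S−G) = 12.6² + 6.7² − 2·12.6·6.7·0.06 = 203.65 − 10.1304 = 193.52.
With uncorrelated errors the cross-covariances are all true-score covariance, so they carry over unchanged; only the diagonal terms shrink to ρᵢσᵢ².
True-score variance = [12.6²·0.60 + 6.7²·0.57] − 10.1304 = 120.843 − 10.1304 = 110.713.
Reliability = 110.713 / 193.52 = 0.5721.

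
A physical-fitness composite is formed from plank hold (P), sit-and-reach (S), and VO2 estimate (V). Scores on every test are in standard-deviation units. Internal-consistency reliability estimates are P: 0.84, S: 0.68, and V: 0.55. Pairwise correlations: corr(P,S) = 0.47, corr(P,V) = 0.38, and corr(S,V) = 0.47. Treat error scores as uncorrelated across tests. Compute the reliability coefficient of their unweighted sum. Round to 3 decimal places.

Var(P+S+V) = 3 + 2·[0.47 + 0.38 + 0.47] = 3 + 2.64 = 5.64.
Because errors are independent across components, Cov(Tᵢ,Tⱼ) = Cov(Xᵢ,Xⱼ); the off-diagonal part of the true-score variance is the same as above.
True-score variance = [0.84 + 0.68 + 0.55] + 2.64 = 2.07 + 2.64 = 4.71.
Reliability = 4.71 / 5.64 = 0.835.

0.835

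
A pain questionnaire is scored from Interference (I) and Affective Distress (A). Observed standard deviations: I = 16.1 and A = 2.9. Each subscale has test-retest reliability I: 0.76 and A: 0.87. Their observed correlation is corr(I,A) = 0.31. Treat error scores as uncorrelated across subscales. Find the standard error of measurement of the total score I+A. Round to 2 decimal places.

7.96

Var(total) = 267.62 + 28.9478 = 296.568.
True-score variance = 204.316 + 28.9478 = 233.264, so reliability = 0.7865.
Error variance = 296.568 − 233.264 = 63.3037; SEM = √63.3037 = 7.96.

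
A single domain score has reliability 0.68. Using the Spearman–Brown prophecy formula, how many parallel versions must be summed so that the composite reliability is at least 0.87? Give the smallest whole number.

4

k ≥ ρ*(1−ρ₁)/(ρ₁(1−ρ*)) = 0.87·0.32 / (0.68·0.13) = 3.149.
Smallest integer k = 4.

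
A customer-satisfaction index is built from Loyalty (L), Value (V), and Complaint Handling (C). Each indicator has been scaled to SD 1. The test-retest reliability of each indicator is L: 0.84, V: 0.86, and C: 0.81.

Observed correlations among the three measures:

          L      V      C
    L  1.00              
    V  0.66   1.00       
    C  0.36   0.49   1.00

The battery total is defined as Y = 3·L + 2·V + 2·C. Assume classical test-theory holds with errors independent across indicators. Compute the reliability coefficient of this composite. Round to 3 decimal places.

Var(Y) = 3² + 2² + 2² + 2·[6·0.66 + 6·0.36 + 4·0.49] = 17 + 16.16 = 33.16.
Because errors are independent across components, Cov(Tᵢ,Tⱼ) = Cov(Xᵢ,Xⱼ); the off-diagonal part of the true-score variance is the same as above.
True-score variance = [3²·0.84 + 2²·0.86 + 2²·0.81] + 16.16 = 14.24 + 16.16 = 30.4.
Reliability = 30.4 / 33.16 = 0.917.

0.917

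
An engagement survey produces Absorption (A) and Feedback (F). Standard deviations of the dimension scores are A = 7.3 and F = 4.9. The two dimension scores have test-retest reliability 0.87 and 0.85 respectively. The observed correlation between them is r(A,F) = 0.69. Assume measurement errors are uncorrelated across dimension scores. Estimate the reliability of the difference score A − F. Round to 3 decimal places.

Var(A−F) = 7.3² + 4.9² − 2·7.3·4.9·0.69 = 77.3 − 49.3626 = 27.9374.
Because errors are independent across components, Cov(Tᵢ,Tⱼ) = Cov(Xᵢ,Xⱼ); the off-diagonal part of the true-score variance is the same as above.
True-score variance = [7.3²·0.87 + 4.9²·0.85] − 49.3626 = 66.7708 − 49.3626 = 17.4082.
Reliability = 17.4082 / 27.9374 = 0.623.

0.623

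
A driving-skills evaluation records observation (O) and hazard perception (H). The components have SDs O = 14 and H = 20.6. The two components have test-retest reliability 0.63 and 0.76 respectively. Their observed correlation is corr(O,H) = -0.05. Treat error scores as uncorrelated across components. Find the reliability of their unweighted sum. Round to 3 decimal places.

Var(O+H) = 14² + 20.6² + 2·[14·20.6·(-0.05)] = 620.36 − 28.84 = 591.52.
With uncorrelated errors the cross-covariances are all true-score covariance, so they carry over unchanged; only the diagonal terms shrink to ρᵢσᵢ².
True-score variance = [14²·0.63 + 20.6²·0.76] − 28.84 = 445.994 − 28.84 = 417.154.
Reliability = 417.154 / 591.52 = 0.705.

0.705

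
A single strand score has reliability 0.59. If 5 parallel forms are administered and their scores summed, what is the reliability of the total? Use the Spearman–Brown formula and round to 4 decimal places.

0.8780

ρ_k = kρ / (1 + (k−1)ρ) = 5·0.59 / (1 + 4·0.59) = 2.950 / 3.360 = 0.8780.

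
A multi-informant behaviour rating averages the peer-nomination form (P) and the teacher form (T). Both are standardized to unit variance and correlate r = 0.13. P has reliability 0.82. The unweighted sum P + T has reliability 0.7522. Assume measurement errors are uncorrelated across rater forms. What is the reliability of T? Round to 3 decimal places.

0.620

Var(P+T) = 2 + 2·0.13 = 2.260.
True-score variance = ρ_P + ρ_T + 2·0.13, so 0.7522 = (0.82 + ρ_T + 0.26) / 2.260.
ρ_T = 0.7522·2.260 − 0.82 − 0.26 = 0.620.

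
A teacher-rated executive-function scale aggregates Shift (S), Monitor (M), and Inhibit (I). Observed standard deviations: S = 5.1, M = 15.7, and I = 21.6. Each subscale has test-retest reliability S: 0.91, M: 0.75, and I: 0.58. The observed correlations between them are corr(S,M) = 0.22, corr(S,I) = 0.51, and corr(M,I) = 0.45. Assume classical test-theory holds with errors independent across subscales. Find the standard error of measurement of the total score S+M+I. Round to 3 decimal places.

Var(total) = 739.06 + 452.802 = 1191.86.
True-score variance = 479.141 + 452.802 = 931.943, so reliability = 0.7819.
Error variance = 1191.86 − 931.943 = 259.919; SEM = √259.919 = 16.122.

16.122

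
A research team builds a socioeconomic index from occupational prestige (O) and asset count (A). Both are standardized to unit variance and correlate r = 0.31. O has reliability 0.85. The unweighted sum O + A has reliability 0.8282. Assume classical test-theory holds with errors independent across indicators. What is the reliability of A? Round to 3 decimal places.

Var(O+A) = 2 + 2·0.31 = 2.620.
True-score variance = ρ_O + ρ_A + 2·0.31, so 0.8282 = (0.85 + ρ_A + 0.62) / 2.620.
ρ_A = 0.8282·2.620 − 0.85 − 0.62 = 0.700.

0.700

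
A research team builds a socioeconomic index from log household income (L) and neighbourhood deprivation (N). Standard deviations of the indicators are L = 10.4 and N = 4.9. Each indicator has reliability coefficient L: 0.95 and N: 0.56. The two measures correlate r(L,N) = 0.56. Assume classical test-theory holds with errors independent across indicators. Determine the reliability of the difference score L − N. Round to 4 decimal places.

Var(L−N) = 10.4² + 4.9² − 2·10.4·4.9·0.56 = 132.17 − 57.0752 = 75.0948.
Because errors are independent across components, Cov(Tᵢ,Tⱼ) = Cov(Xᵢ,Xⱼ); the off-diagonal part of the true-score variance is the same as above.
True-score variance = [10.4²·0.95 + 4.9²·0.56] − 57.0752 = 116.198 − 57.0752 = 59.1224.
Reliability = 59.1224 / 75.0948 = 0.7873.

0.7873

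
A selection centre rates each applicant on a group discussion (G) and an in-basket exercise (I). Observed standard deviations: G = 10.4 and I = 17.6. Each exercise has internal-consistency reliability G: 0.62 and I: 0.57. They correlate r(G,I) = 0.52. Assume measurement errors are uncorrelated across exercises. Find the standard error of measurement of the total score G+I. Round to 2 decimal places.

Var(total) = 417.92 + 190.362 = 608.282.
True-score variance = 243.622 + 190.362 = 433.984, so reliability = 0.7135.
Error variance = 608.282 − 433.984 = 174.298; SEM = √174.298 = 13.20.

13.20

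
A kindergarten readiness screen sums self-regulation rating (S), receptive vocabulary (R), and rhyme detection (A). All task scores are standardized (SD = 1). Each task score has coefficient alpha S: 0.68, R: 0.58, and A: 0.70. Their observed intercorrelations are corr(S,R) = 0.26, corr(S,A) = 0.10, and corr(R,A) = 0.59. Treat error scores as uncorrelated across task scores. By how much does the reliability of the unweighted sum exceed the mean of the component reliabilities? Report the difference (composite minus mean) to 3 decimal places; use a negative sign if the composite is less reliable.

Var(sum) = 3 + 1.9 = 4.9; true-score variance = 1.96 + 1.9 = 3.86; composite reliability = 0.7878.
Mean component reliability = 0.6533.
Difference = 0.7878 − 0.6533 = 0.134.

0.134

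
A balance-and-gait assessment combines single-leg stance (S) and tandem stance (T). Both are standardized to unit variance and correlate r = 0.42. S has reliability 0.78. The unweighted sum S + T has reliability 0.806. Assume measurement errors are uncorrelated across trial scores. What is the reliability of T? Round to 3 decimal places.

0.669

Var(S+T) = 2 + 2·0.42 = 2.840.
True-score variance = ρ_S + ρ_T + 2·0.42, so 0.806 = (0.78 + ρ_T + 0.84) / 2.840.
ρ_T = 0.806·2.840 − 0.78 − 0.84 = 0.669.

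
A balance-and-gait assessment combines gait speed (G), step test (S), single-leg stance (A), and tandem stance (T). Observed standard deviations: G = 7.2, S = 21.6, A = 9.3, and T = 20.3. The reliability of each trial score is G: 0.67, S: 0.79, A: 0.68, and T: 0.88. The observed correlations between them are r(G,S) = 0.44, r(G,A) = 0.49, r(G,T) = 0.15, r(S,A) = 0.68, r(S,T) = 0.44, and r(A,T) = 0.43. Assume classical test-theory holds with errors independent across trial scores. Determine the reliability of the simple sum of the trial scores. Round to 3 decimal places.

Var(G+S+A+T) = 7.2² + 21.6² + 9.3² + 20.3² + 2·[7.2·21.6·0.44 + 7.2·9.3·0.49 + 7.2·20.3·0.15 + 21.6·9.3·0.68 + 21.6·20.3·0.44 + 9.3·20.3·0.43] = 1016.98 + 1067.75 = 2084.73.
Because errors are independent across components, Cov(Tᵢ,Tⱼ) = Cov(Xᵢ,Xⱼ); the off-diagonal part of the true-score variance is the same as above.
True-score variance = [7.2²·0.67 + 21.6²·0.79 + 9.3²·0.68 + 20.3²·0.88] + 1067.75 = 824.768 + 1067.75 = 1892.51.
Reliability = 1892.51 / 2084.73 = 0.908.

0.908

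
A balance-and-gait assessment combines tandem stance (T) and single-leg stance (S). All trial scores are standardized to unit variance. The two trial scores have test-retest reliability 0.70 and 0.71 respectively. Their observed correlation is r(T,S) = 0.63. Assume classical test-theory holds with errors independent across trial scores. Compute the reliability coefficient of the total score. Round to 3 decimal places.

0.819

Var(T+S) = 2 + 2·[0.63] = 2 + 1.26 = 3.26.
Under uncorrelated errors the observed covariances equal the true-score covariances, so only the own-variance terms attenuate.
True-score variance = [0.70 + 0.71] + 1.26 = 1.41 + 1.26 = 2.67.
Reliability = 2.67 / 3.26 = 0.819.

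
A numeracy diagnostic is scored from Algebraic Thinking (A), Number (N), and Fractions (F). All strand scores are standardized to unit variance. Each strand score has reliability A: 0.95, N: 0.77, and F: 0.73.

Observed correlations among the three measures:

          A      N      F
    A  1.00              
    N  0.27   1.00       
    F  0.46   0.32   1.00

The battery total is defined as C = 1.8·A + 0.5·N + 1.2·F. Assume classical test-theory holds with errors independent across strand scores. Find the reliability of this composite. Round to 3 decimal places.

0.922

Var(C) = 1.8² + 0.5² + 1.2² + 2·[0.9·0.27 + 2.16·0.46 + 0.6·0.32] = 4.93 + 2.8572 = 7.7872.
With uncorrelated errors the cross-covariances are all true-score covariance, so they carry over unchanged; only the diagonal terms shrink to ρᵢσᵢ².
True-score variance = [1.8²·0.95 + 0.5²·0.77 + 1.2²·0.73] + 2.8572 = 4.3217 + 2.8572 = 7.1789.
Reliability = 7.1789 / 7.7872 = 0.922.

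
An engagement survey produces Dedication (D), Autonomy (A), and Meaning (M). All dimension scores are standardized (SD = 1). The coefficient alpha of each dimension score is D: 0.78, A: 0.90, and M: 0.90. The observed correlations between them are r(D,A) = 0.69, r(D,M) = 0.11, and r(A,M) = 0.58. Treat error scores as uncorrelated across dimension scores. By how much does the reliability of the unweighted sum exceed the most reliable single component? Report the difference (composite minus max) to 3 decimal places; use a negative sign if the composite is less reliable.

Var(sum) = 3 + 2.76 = 5.76; true-score variance = 2.58 + 2.76 = 5.34; composite reliability = 0.9271.
Max component reliability = 0.9000.
Difference = 0.9271 − 0.9000 = 0.027.

0.027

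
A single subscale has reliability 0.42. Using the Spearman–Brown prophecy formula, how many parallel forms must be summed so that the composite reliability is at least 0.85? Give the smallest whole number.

k ≥ ρ*(1−ρ₁)/(ρ₁(1−ρ*)) = 0.85·0.58 / (0.42·0.15) = 7.825.
Smallest integer k = 8.

8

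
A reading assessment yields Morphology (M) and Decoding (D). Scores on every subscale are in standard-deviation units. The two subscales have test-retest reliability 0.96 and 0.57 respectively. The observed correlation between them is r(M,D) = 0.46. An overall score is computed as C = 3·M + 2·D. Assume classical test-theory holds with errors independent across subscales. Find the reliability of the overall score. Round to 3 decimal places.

Var(C) = 3² + 2² + 2·[6·0.46] = 13 + 5.52 = 18.52.
With uncorrelated errors the cross-covariances are all true-score covariance, so they carry over unchanged; only the diagonal terms shrink to ρᵢσᵢ².
True-score variance = [3²·0.96 + 2²·0.57] + 5.52 = 10.92 + 5.52 = 16.44.
Reliability = 16.44 / 18.52 = 0.888.

0.888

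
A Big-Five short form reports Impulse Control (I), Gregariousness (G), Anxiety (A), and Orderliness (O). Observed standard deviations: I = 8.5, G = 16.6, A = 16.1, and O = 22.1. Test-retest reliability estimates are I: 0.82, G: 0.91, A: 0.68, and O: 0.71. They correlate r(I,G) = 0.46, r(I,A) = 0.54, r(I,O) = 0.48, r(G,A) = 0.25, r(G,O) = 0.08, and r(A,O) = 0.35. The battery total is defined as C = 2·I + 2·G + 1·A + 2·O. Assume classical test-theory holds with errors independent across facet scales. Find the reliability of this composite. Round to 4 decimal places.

0.8696

Var(C) = 2²·8.5² + 2²·16.6² + 16.1² + 2²·22.1² + 2·[4·8.5·16.6·0.46 + 2·8.5·16.1·0.54 + 4·8.5·22.1·0.48 + 2·16.6·16.1·0.25 + 4·16.6·22.1·0.08 + 2·16.1·22.1·0.35] = 3604.09 + 2536.37 = 6140.46.
With uncorrelated errors the cross-covariances are all true-score covariance, so they carry over unchanged; only the diagonal terms shrink to ρᵢσᵢ².
True-score variance = [2²·8.5²·0.82 + 2²·16.6²·0.91 + 16.1²·0.68 + 2²·22.1²·0.71] + 2536.37 = 2803.37 + 2536.37 = 5339.74.
Reliability = 5339.74 / 6140.46 = 0.8696.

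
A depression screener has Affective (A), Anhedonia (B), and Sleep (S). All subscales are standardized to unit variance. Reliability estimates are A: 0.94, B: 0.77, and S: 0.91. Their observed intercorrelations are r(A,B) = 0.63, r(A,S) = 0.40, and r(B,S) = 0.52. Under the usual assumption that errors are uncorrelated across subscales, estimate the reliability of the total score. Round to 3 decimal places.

0.938

Var(A+B+S) = 3 + 2·[0.63 + 0.40 + 0.52] = 3 + 3.1 = 6.1.
Because errors are independent across components, Cov(Tᵢ,Tⱼ) = Cov(Xᵢ,Xⱼ); the off-diagonal part of the true-score variance is the same as above.
True-score variance = [0.94 + 0.77 + 0.91] + 3.1 = 2.62 + 3.1 = 5.72.
Reliability = 5.72 / 6.1 = 0.938.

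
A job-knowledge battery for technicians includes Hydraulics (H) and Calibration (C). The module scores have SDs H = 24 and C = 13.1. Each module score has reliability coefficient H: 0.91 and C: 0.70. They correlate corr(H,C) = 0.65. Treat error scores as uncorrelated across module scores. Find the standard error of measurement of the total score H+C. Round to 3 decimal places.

Var(total) = 747.61 + 408.72 = 1156.33.
True-score variance = 644.287 + 408.72 = 1053.01, so reliability = 0.9106.
Error variance = 1156.33 − 1053.01 = 103.323; SEM = √103.323 = 10.165.

10.165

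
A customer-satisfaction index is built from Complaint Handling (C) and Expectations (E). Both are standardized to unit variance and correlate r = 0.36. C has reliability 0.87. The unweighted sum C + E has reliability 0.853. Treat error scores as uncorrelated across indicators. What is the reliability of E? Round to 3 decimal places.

Var(C+E) = 2 + 2·0.36 = 2.720.
True-score variance = ρ_C + ρ_E + 2·0.36, so 0.853 = (0.87 + ρ_E + 0.72) / 2.720.
ρ_E = 0.853·2.720 − 0.87 − 0.72 = 0.730.

0.730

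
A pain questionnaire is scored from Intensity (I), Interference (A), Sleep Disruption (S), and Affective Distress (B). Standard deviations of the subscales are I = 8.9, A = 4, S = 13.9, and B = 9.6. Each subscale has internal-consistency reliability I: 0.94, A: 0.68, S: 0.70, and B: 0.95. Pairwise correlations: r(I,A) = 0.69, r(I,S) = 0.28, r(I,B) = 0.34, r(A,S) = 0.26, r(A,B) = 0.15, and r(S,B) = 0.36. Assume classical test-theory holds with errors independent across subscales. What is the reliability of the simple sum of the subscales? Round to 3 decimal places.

0.896

Var(I+A+S+B) = 8.9² + 4² + 13.9² + 9.6² + 2·[8.9·4·0.69 + 8.9·13.9·0.28 + 8.9·9.6·0.34 + 4·13.9·0.26 + 4·9.6·0.15 + 13.9·9.6·0.36] = 380.58 + 313.014 = 693.594.
With uncorrelated errors the cross-covariances are all true-score covariance, so they carry over unchanged; only the diagonal terms shrink to ρᵢσᵢ².
True-score variance = [8.9²·0.94 + 4²·0.68 + 13.9²·0.70 + 9.6²·0.95] + 313.014 = 308.136 + 313.014 = 621.15.
Reliability = 621.15 / 693.594 = 0.896.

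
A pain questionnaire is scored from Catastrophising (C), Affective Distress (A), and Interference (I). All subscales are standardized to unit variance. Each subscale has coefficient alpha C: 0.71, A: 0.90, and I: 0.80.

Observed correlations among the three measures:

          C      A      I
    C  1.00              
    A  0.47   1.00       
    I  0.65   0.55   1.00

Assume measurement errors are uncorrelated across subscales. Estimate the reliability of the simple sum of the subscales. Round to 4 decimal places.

Var(C+A+I) = 3 + 2·[0.47 + 0.65 + 0.55] = 3 + 3.34 = 6.34.
Because errors are independent across components, Cov(Tᵢ,Tⱼ) = Cov(Xᵢ,Xⱼ); the off-diagonal part of the true-score variance is the same as above.
True-score variance = [0.71 + 0.90 + 0.80] + 3.34 = 2.41 + 3.34 = 5.75.
Reliability = 5.75 / 6.34 = 0.9069.

0.9069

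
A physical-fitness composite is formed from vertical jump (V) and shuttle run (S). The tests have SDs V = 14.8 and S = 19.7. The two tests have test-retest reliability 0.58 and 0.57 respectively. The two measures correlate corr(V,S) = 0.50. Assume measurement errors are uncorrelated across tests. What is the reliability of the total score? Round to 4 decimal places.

0.7119

Var(V+S) = 14.8² + 19.7² + 2·[14.8·19.7·0.50] = 607.13 + 291.56 = 898.69.
With uncorrelated errors the cross-covariances are all true-score covariance, so they carry over unchanged; only the diagonal terms shrink to ρᵢσᵢ².
True-score variance = [14.8²·0.58 + 19.7²·0.57] + 291.56 = 348.254 + 291.56 = 639.814.
Reliability = 639.814 / 898.69 = 0.7119.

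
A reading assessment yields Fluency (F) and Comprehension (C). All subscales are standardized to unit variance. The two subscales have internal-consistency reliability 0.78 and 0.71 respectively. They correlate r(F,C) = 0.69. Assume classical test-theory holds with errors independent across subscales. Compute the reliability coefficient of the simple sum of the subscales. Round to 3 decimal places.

Var(F+C) = 2 + 2·[0.69] = 2 + 1.38 = 3.38.
Under uncorrelated errors the observed covariances equal the true-score covariances, so only the own-variance terms attenuate.
True-score variance = [0.78 + 0.71] + 1.38 = 1.49 + 1.38 = 2.87.
Reliability = 2.87 / 3.38 = 0.849.

0.849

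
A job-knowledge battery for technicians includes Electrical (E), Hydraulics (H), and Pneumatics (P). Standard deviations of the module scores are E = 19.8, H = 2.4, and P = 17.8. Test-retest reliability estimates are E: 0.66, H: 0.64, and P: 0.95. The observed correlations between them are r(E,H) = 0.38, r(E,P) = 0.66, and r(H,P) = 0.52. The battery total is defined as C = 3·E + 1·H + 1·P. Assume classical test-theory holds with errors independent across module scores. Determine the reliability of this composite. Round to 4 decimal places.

0.7745

Var(C) = 3²·19.8² + 2.4² + 17.8² + 2·[3·19.8·2.4·0.38 + 3·19.8·17.8·0.66 + 2.4·17.8·0.52] = 3850.96 + 1548.44 = 5399.4.
With uncorrelated errors the cross-covariances are all true-score covariance, so they carry over unchanged; only the diagonal terms shrink to ρᵢσᵢ².
True-score variance = [3²·19.8²·0.66 + 2.4²·0.64 + 17.8²·0.95] + 1548.44 = 2633.4 + 1548.44 = 4181.84.
Reliability = 4181.84 / 5399.4 = 0.7745.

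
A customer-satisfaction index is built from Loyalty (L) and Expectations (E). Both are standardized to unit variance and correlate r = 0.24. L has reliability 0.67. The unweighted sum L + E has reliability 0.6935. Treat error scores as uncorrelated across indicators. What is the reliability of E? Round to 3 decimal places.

Var(L+E) = 2 + 2·0.24 = 2.480.
True-score variance = ρ_L + ρ_E + 2·0.24, so 0.6935 = (0.67 + ρ_E + 0.48) / 2.480.
ρ_E = 0.6935·2.480 − 0.67 − 0.48 = 0.570.

0.570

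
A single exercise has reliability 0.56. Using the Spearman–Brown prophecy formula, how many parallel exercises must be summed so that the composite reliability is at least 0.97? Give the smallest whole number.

26

k ≥ ρ*(1−ρ₁)/(ρ₁(1−ρ*)) = 0.97·0.44 / (0.56·0.03) = 25.405.
Smallest integer k = 26.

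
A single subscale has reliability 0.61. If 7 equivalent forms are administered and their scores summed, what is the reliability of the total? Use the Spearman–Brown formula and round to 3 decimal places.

0.916

ρ_k = kρ / (1 + (k−1)ρ) = 7·0.61 / (1 + 6·0.61) = 4.270 / 4.660 = 0.916.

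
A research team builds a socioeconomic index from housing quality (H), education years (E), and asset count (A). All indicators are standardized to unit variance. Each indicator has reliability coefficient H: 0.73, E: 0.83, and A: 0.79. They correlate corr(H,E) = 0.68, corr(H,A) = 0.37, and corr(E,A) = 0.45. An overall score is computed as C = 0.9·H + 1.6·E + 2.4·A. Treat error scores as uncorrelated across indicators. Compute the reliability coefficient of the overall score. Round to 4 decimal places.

0.8846

Var(C) = 0.9² + 1.6² + 2.4² + 2·[1.44·0.68 + 2.16·0.37 + 3.84·0.45] = 9.13 + 7.0128 = 16.1428.
With uncorrelated errors the cross-covariances are all true-score covariance, so they carry over unchanged; only the diagonal terms shrink to ρᵢσᵢ².
True-score variance = [0.9²·0.73 + 1.6²·0.83 + 2.4²·0.79] + 7.0128 = 7.2665 + 7.0128 = 14.2793.
Reliability = 14.2793 / 16.1428 = 0.8846.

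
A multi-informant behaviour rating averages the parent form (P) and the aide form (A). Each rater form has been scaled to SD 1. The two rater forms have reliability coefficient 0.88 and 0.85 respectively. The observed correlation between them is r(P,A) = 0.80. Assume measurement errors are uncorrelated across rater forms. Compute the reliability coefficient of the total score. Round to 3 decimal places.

Var(P+A) = 2 + 2·[0.80] = 2 + 1.6 = 3.6.
Because errors are independent across components, Cov(Tᵢ,Tⱼ) = Cov(Xᵢ,Xⱼ); the off-diagonal part of the true-score variance is the same as above.
True-score variance = [0.88 + 0.85] + 1.6 = 1.73 + 1.6 = 3.33.
Reliability = 3.33 / 3.6 = 0.925.

0.925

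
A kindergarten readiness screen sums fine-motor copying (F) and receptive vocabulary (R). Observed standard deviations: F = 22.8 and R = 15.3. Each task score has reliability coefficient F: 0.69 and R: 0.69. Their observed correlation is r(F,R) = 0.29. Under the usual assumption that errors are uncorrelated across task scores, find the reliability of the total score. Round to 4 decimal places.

0.7556

Var(F+R) = 22.8² + 15.3² + 2·[22.8·15.3·0.29] = 753.93 + 202.327 = 956.257.
Because errors are independent across components, Cov(Tᵢ,Tⱼ) = Cov(Xᵢ,Xⱼ); the off-diagonal part of the true-score variance is the same as above.
True-score variance = [22.8²·0.69 + 15.3²·0.69] + 202.327 = 520.212 + 202.327 = 722.539.
Reliability = 722.539 / 956.257 = 0.7556.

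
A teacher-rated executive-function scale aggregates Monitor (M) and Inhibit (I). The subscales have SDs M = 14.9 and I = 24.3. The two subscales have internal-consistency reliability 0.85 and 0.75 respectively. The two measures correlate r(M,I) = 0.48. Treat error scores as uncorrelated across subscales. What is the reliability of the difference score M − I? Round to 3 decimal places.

0.611

Var(M−I) = 14.9² + 24.3² − 2·14.9·24.3·0.48 = 812.5 − 347.587 = 464.913.
Under uncorrelated errors the observed covariances equal the true-score covariances, so only the own-variance terms attenuate.
True-score variance = [14.9²·0.85 + 24.3²·0.75] − 347.587 = 631.576 − 347.587 = 283.989.
Reliability = 283.989 / 464.913 = 0.611.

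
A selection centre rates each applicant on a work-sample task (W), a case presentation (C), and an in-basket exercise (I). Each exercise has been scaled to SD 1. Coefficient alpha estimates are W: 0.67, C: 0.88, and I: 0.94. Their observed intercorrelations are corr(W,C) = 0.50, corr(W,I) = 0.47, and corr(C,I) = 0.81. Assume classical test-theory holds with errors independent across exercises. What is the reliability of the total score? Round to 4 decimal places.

0.9223

Var(W+C+I) = 3 + 2·[0.50 + 0.47 + 0.81] = 3 + 3.56 = 6.56.
With uncorrelated errors the cross-covariances are all true-score covariance, so they carry over unchanged; only the diagonal terms shrink to ρᵢσᵢ².
True-score variance = [0.67 + 0.88 + 0.94] + 3.56 = 2.49 + 3.56 = 6.05.
Reliability = 6.05 / 6.56 = 0.9223.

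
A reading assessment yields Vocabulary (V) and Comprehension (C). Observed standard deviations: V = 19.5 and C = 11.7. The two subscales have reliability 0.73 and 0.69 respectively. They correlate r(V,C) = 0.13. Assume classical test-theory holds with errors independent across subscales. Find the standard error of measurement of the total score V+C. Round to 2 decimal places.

12.05

Var(total) = 517.14 + 59.319 = 576.459.
True-score variance = 372.037 + 59.319 = 431.356, so reliability = 0.7483.
Error variance = 576.459 − 431.356 = 145.103; SEM = √145.103 = 12.05.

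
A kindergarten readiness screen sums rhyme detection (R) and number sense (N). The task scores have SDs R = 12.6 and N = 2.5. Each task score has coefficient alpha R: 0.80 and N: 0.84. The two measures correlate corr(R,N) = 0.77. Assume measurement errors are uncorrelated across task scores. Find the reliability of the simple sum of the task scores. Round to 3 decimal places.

0.847

Var(R+N) = 12.6² + 2.5² + 2·[12.6·2.5·0.77] = 165.01 + 48.51 = 213.52.
Because errors are independent across components, Cov(Tᵢ,Tⱼ) = Cov(Xᵢ,Xⱼ); the off-diagonal part of the true-score variance is the same as above.
True-score variance = [12.6²·0.80 + 2.5²·0.84] + 48.51 = 132.258 + 48.51 = 180.768.
Reliability = 180.768 / 213.52 = 0.847.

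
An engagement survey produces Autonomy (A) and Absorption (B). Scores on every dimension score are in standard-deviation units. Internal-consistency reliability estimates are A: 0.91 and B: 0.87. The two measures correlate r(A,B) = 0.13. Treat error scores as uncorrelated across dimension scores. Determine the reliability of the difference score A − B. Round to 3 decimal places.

0.874

Var(A−B) = 1 + 1 − 2·0.13 = 2 − 0.26 = 1.74.
Because errors are independent across components, Cov(Tᵢ,Tⱼ) = Cov(Xᵢ,Xⱼ); the off-diagonal part of the true-score variance is the same as above.
True-score variance = [0.91 + 0.87] − 0.26 = 1.78 − 0.26 = 1.52.
Reliability = 1.52 / 1.74 = 0.874.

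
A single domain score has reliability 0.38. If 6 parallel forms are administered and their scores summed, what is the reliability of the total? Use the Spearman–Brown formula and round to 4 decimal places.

ρ_k = kρ / (1 + (k−1)ρ) = 6·0.38 / (1 + 5·0.38) = 2.280 / 2.900 = 0.7862.

0.7862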